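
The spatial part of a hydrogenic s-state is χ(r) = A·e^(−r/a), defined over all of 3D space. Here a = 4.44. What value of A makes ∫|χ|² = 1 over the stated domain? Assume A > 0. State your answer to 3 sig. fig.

Require ∫ |χ|² 4πr² dr = 1 over the whole domain.
With χ = A·e^(−r/a), the integral evaluates to A²·[π·a^3].
Setting this equal to 1 gives A² = 1/(π·a^3).
Substituting a = 4.44 gives A² = 0.003637, so A = 0.06030.

A ≈ 0.0603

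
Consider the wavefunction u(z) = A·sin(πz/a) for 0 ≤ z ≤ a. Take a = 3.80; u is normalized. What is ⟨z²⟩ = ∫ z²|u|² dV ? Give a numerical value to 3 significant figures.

⟨z^2⟩ ≈ 4.08

⟨z²⟩ = ∫ z^2 |u|² dz over the full domain.
The ratio of the moment integral to the normalization integral gives ⟨z²⟩ = -a^2/(2·π^2) + a^2/3.
With a = 3.80, ⟨z^2⟩ = 4.082.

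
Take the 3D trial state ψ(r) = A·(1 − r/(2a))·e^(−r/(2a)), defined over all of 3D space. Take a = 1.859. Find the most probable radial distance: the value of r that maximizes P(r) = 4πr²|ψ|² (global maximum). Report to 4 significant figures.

Set d/dr [P(r) = 4πr²|ψ|²] = 0 and solve for r > 0.
Solving yields r = a·(√(5) + 3).
With a = 1.859, the most probable radial distance is 9.7339.

r ≈ 9.734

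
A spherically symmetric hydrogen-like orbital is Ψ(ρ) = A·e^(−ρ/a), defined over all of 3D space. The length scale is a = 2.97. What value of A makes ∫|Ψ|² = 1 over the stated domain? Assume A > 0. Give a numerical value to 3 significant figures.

A ≈ 0.110

The normalization condition is ∫|Ψ|² 4πρ² dρ = 1 from 0 to ∞.
The angular integral contributes 4π, leaving ∫₀^∞ ρ²|Ψ|² dρ.
Recall ∫₀^∞ ρ^m e^(−ρ/β) dρ = m!·β^(m+1), ∫|Ψ|² 4πρ² dρ = A²·(π·a^3).
So A² = (π·a^3)^(−1).
Plugging in a = 2.97 yields A = 0.1102.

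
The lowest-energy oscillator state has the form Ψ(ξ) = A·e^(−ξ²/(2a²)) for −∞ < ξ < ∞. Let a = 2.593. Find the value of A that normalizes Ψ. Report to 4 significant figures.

The normalization condition is ∫|Ψ|² dξ = 1 from −∞ to ∞.
The integral (without the A² prefactor) comes out to √(π)·a.
Substituting a = 2.593 gives A² = 0.21758, so A = 0.46646.

A ≈ 0.4665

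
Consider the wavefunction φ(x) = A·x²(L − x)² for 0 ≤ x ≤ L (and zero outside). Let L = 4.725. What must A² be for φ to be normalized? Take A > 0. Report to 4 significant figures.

A^2 ≈ 0.0005367

We need A² ∫|f|² dx = 1, taking the integral from 0 to L.
Expanding the polynomial and integrating term by term, the integral (without the A² prefactor) comes out to L^9/630.
Substituting L = 4.725 gives A² = 0.00053669, so A = 0.023167.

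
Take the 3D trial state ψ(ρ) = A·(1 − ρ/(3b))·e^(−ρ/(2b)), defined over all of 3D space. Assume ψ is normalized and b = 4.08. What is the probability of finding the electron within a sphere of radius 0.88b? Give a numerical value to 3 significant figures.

P ≈ 0.112

With dV = 4πρ²dρ, the probability is ∫|ψ|² dV over ρ ≤ 0.88b.
Normalization gives A² = 1/(8·π·b^3/3).
Substituting u = ρ/b, A², 4π and the length scale all cancel in the ratio: P = ∫_{0}^{0.88} u^2·(1 - u/3)^2·e^(-u) du / ∫_{0}^{∞} u^2·(1 - u/3)^2·e^(-u) du.
With ∫ u^2·(1 - u/3)^2·e^(-u) du = (-u^4 + 2·u^3 - 3·u^2 - 6·u - 6)·e^(-u)/9 + C, the region integral is ≈ 0.074912 and the full one is 2/3.
This evaluates to P = 0.1124.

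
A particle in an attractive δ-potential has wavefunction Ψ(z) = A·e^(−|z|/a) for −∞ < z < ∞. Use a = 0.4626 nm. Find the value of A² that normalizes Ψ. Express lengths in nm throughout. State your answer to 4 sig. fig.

Require ∫ |Ψ|² dz = 1 over the whole domain.
Recall ∫₀^∞ z^m e^(−z/β) dz = m!·β^(m+1), carrying out the integral gives A² · a.
Plugging in a = 0.4626 yields A = 1.4703.

A^2 ≈ 2.162 nm^(-1)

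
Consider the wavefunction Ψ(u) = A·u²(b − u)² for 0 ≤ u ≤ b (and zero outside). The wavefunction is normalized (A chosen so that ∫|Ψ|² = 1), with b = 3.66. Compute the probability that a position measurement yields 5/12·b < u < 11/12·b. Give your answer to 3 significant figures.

P ≈ 0.697

P = ∫_{5/12·b}^{11/12·b} |Ψ(u)|² du.
With A² fixed by ∫|Ψ|² = 1, i.e. A² = (b^9/630)^(−1), substitute and integrate.
Substituting t = u/b, A² and the length scale cancel in the ratio: P = ∫_{5/12}^{11/12} t^4·(1 - t)^4 dt / ∫_{0}^{1} t^4·(1 - t)^4 dt.
With ∫ t^4·(1 - t)^4 dt = t^5·(70·t^4 - 315·t^3 + 540·t^2 - 420·t + 126)/630 + C, the region integral is ≈ 0.0011068 and the full one is 1/630.
Evaluating gives P = 0.6973.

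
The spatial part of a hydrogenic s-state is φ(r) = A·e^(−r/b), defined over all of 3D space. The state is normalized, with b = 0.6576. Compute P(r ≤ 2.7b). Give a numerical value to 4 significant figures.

P ≈ 0.9052

Integrate the radial probability density 4πr²|φ|² over r ≤ 2.7b.
A² is fixed by ∫₀^∞ 4πr²|φ|² dr = 1, i.e. A² = (π·b^3)^(−1).
Let u = r/b; then A², 4π and the length scale all cancel, so P = ∫_{0}^{2.7} u^2·e^(-2·u) du ÷ ∫_{0}^{∞} u^2·e^(-2·u) du.
An antiderivative of u^2·e^(-2·u) is -(2·u^2 + 2·u + 1)·e^(-2·u)/4; evaluating from 0 to 2.7 gives 1/4 - 1049·e^(-27/5)/200, while the full integral is 1/4.
Taking the ratio yields P = 0.90524.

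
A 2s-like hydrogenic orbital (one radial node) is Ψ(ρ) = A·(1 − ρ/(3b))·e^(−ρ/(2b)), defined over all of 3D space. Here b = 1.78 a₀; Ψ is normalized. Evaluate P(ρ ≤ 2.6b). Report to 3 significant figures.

Integrate the radial probability density 4πρ²|Ψ|² over ρ ≤ 2.6b.
The full normalization integral is A²·[8·π·b^3/3] = 1, fixing A².
In terms of u = ρ/b (A², 4π and the length scale all cancel between numerator and denominator), P = [∫_{0}^{2.6} u^2·(1 - u/3)^2·e^(-u) du] / [∫_{0}^{∞} u^2·(1 - u/3)^2·e^(-u) du].
With ∫ u^2·(1 - u/3)^2·e^(-u) du = (-u^4 + 2·u^3 - 3·u^2 - 6·u - 6)·e^(-u)/9 + C, the region integral is ≈ 0.23402 and the full one is 2/3.
This evaluates to P = 0.3510.

P ≈ 0.351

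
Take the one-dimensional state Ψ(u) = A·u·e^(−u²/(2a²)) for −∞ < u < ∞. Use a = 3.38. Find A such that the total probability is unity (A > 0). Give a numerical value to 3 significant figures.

Require ∫ |Ψ|² du = 1 over the whole domain.
∫|Ψ|² du = A²·(√(π)·a^3/2).
Hence A² = 1/[√(π)·a^3/2].
Substituting a = 3.38 gives A² = 0.02922, so A = 0.1709.

A ≈ 0.171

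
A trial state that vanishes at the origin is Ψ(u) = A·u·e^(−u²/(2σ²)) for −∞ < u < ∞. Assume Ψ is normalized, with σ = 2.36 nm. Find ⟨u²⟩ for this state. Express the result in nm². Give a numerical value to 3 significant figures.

⟨u^2⟩ ≈ 8.35 nm^2

The expectation value is the |Ψ|²-weighted average of u^2: ∫ u^2|Ψ|² du.
Differentiating ∫e^(−αu²) du = √(π/α) under α to get the higher moments, the ratio of the moment integral to the normalization integral gives ⟨u²⟩ = 3·σ^2/2.
Putting σ = 2.36 gives 8.354.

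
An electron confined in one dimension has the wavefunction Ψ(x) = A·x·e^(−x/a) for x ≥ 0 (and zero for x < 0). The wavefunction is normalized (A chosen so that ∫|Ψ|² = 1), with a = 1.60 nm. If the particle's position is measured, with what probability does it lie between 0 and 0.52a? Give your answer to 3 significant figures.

P ≈ 0.0878

P = ∫_{0}^{0.52a} |Ψ(x)|² dx.
The normalization integral ∫|Ψ|²dx over the whole domain equals a^3/4·A², and A² cancels in the ratio.
In terms of u = x/a (A² and the length scale cancel between numerator and denominator), P = [∫_{0}^{0.52} u^2·e^(-2·u) du] / [∫_{0}^{∞} u^2·e^(-2·u) du].
With ∫ u^2·e^(-2·u) du = -(2·u^2 + 2·u + 1)·e^(-2·u)/4 + C, the region integral is 1/4 - 1613·e^(-26/25)/2500 and the full one is 1/4.
Evaluating gives P = 0.08780.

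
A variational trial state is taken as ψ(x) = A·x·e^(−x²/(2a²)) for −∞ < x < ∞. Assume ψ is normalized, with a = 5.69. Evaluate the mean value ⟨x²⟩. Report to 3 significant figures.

By definition ⟨x²⟩ = ∫ x^2 |ψ(x)|² dx.
The ratio of the moment integral to the normalization integral gives ⟨x²⟩ = 3·a^2/2.
With a = 5.69, ⟨x^2⟩ = 48.56.

⟨x^2⟩ ≈ 48.6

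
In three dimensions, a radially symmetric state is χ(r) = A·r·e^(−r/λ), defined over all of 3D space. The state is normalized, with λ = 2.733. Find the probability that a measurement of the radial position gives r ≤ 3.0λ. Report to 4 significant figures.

P ≈ 0.7149

P = ∫ |χ|² 4πr² dr over r ≤ 3.0λ.
The full normalization integral is A²·[3·π·λ^5] = 1, fixing A².
Substituting u = r/λ, A², 4π and the length scale all cancel in the ratio: P = ∫_{0}^{3.0} u^4·e^(-2·u) du / ∫_{0}^{∞} u^4·e^(-2·u) du.
Using ∫ u^4·e^(-2·u) du = -(u^4/2 + u^3 + 3·u^2/2 + 3·u/2 + 3/4)·e^(-2·u), the numerator is 3/4 - 345·e^(-6)/4 and the denominator is 3/4.
Taking the ratio yields P = 0.71494.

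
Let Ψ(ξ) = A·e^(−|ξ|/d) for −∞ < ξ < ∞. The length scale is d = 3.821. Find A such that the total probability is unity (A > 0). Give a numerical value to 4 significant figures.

The normalization condition is ∫|Ψ|² dξ = 1 from −∞ to ∞.
With ∫₀^∞ ξ^0 e^(−αξ) dξ = 0!/α^1, carrying out the integral gives A² · d.
So A² = (d)^(−1).
Plugging in d = 3.821 yields A = 0.51158.

A ≈ 0.5116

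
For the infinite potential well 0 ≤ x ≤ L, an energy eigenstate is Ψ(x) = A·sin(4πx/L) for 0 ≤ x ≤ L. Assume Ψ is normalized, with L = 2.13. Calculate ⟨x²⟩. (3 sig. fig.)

⟨x^2⟩ ≈ 1.50

By definition ⟨x²⟩ = ∫ x^2 |Ψ(x)|² dx.
Using sin²θ = (1 − cos 2θ)/2, since the A² factors cancel between numerator and denominator, ⟨x²⟩ = -L^2/(32·π^2) + L^2/3.
Putting L = 2.13 gives 1.498.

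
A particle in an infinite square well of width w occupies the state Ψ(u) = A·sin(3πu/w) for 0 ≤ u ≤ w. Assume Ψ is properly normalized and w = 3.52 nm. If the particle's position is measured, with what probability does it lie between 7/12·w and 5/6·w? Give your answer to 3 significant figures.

The probability is P = ∫ |Ψ|² du over [7/12·w, 5/6·w].
Since A² = 1/(w/2), this is the region integral divided by the full normalization integral.
Substituting t = u/w, A² and the length scale cancel in the ratio: P = ∫_{7/12}^{5/6} sin(3·π·t)^2 dt / ∫_{0}^{1} sin(3·π·t)^2 dt.
With ∫ sin(3·π·t)^2 dt = t/2 - sin(6·π·t)/(12·π) + C, the region integral is 1/8 - 1/(12·π) and the full one is 1/2.
Taking the ratio, P = (-2 + 3·π)/(12·π).

P ≈ 0.197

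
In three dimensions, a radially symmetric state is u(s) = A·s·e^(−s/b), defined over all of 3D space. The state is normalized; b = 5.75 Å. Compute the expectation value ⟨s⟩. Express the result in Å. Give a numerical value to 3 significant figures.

⟨s⟩ ≈ 14.4 Å

⟨s⟩ = ∫ s |u|² 4πs² ds over the full domain.
Since the A² factors cancel between numerator and denominator, ⟨s⟩ = 5·b/2.
Putting b = 5.75 gives 14.38.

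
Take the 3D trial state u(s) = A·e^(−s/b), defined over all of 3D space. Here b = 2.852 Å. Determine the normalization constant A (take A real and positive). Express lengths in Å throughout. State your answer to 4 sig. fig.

A ≈ 0.1171 Å^(-3/2)

Require ∫ |u|² 4πs² ds = 1 over the whole domain.
The angular integral contributes 4π, leaving ∫₀^∞ s²|u|² ds.
The integral (without the A² prefactor) comes out to π·b^3.
Setting this equal to 1 gives A² = 1/(π·b^3).
Substituting b = 2.852 gives A² = 0.013721, so A = 0.11714.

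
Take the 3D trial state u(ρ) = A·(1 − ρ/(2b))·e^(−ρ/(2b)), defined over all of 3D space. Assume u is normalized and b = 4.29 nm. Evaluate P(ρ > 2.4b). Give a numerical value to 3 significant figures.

P ≈ 0.946

Integrate the radial probability density 4πρ²|u|² over ρ > 2.4b.
The full normalization integral is A²·[8·π·b^3] = 1, fixing A².
Let t = ρ/b; then A², 4π and the length scale all cancel, so P = ∫_{2.4}^{∞} t^2·(1 - t/2)^2·e^(-t) dt ÷ ∫_{0}^{∞} t^2·(1 - t/2)^2·e^(-t) dt.
With ∫ t^2·(1 - t/2)^2·e^(-t) dt = -(t^4/4 + t^2 + 2·t + 2)·e^(-t) + C, the region integral is ≈ 1.8919 and the full one is 2.
The region integral divided by the full integral gives P = 0.9459.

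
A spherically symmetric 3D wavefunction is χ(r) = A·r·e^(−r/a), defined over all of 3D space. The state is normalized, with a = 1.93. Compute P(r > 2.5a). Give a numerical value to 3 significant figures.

Integrate the radial probability density 4πr²|χ|² over r > 2.5a.
The full normalization integral is A²·[3·π·a^5] = 1, fixing A².
In terms of u = r/a (A², 4π and the length scale all cancel between numerator and denominator), P = [∫_{2.5}^{∞} u^4·e^(-2·u) du] / [∫_{0}^{∞} u^4·e^(-2·u) du].
An antiderivative of u^4·e^(-2·u) is -(u^4/2 + u^3 + 3·u^2/2 + 3·u/2 + 3/4)·e^(-2·u); evaluating from 2.5 to ∞ gives 1569·e^(-5)/32, while the full integral is 3/4.
Taking the ratio yields P = 0.4405.

P ≈ 0.440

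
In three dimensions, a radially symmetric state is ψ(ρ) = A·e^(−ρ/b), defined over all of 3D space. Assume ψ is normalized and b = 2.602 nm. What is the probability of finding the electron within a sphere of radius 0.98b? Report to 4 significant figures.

P ≈ 0.3125

With dV = 4πρ²dρ, the probability is ∫|ψ|² dV over ρ ≤ 0.98b.
Normalization gives A² = 1/(π·b^3).
Let u = ρ/b; then A², 4π and the length scale all cancel, so P = ∫_{0}^{0.98} u^2·e^(-2·u) du ÷ ∫_{0}^{∞} u^2·e^(-2·u) du.
An antiderivative of u^2·e^(-2·u) is -(2·u^2 + 2·u + 1)·e^(-2·u)/4; evaluating from 0 to 0.98 gives 1/4 - 6101·e^(-49/25)/5000, while the full integral is 1/4.
This evaluates to P = 0.31250.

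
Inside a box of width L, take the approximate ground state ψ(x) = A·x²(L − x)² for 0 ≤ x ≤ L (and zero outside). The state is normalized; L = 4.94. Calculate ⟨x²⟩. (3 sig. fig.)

The expectation value is the |ψ|²-weighted average of x^2: ∫ x^2|ψ|² dx.
Expanding the polynomial and integrating term by term, evaluating both integrals, ⟨x²⟩ = 3·L^2/11.
With L = 4.94, ⟨x^2⟩ = 6.656.

⟨x^2⟩ ≈ 6.66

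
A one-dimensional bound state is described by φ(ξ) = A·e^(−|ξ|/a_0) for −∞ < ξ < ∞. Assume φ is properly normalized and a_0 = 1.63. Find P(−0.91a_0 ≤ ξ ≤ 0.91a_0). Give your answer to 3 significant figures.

P ≈ 0.838

|φ|² is the probability density, so P = ∫_{−0.91a_0}^{0.91a_0} |φ|² dξ.
The normalization integral ∫|φ|²dξ over the whole domain equals a_0·A², and A² cancels in the ratio.
Both integrals are even about ξ = 0, so only the ξ ≥ 0 halves are needed (the factors of 2 cancel). In terms of u = ξ/a_0 (A² and the length scale cancel between numerator and denominator), P = [∫_{0}^{0.91} e^(-2·u) du] / [∫_{0}^{∞} e^(-2·u) du].
An antiderivative of e^(-2·u) is -e^(-2·u)/2; evaluating from 0 to 0.91 gives 1/2 - e^(-91/50)/2, while the full integral is 1/2.
The result is P = 0.8380.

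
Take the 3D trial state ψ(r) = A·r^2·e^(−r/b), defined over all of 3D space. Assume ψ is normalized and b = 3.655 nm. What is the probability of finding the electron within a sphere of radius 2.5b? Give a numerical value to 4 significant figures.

P ≈ 0.2378

P = ∫ |ψ|² 4πr² dr over r ≤ 2.5b.
The full normalization integral is A²·[45·π·b^7/2] = 1, fixing A².
In terms of u = r/b (A², 4π and the length scale all cancel between numerator and denominator), P = [∫_{0}^{2.5} u^6·e^(-2·u) du] / [∫_{0}^{∞} u^6·e^(-2·u) du].
Using ∫ u^6·e^(-2·u) du = -(4·u^6 + 12·u^5 + 30·u^4 + 60·u^3 + 90·u^2 + 90·u + 45)·e^(-2·u)/8, the numerator is ≈ 1.33772 and the denominator is 45/8.
This evaluates to P = 0.23782.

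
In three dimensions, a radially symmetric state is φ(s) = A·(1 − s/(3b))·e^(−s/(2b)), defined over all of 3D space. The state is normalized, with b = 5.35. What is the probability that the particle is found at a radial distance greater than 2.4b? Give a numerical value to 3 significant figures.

P ≈ 0.653

Integrate the radial probability density 4πs²|φ|² over s > 2.4b.
The full normalization integral is A²·[8·π·b^3/3] = 1, fixing A².
In terms of u = s/b (A², 4π and the length scale all cancel between numerator and denominator), P = [∫_{2.4}^{∞} u^2·(1 - u/3)^2·e^(-u) du] / [∫_{0}^{∞} u^2·(1 - u/3)^2·e^(-u) du].
An antiderivative of u^2·(1 - u/3)^2·e^(-u) is (-u^4 + 2·u^3 - 3·u^2 - 6·u - 6)·e^(-u)/9; evaluating from 2.4 to ∞ gives 9002·e^(-12/5)/1875, while the full integral is 2/3.
The region integral divided by the full integral gives P = 0.6533.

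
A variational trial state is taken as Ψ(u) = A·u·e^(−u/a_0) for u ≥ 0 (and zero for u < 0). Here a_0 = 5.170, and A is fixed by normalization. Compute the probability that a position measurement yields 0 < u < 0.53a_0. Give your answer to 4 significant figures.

The probability is P = ∫ |Ψ|² du over [0, 0.53a_0].
Since A² = 1/(a_0^3/4), this is the region integral divided by the full normalization integral.
In terms of t = u/a_0 (A² and the length scale cancel between numerator and denominator), P = [∫_{0}^{0.53} t^2·e^(-2·t) dt] / [∫_{0}^{∞} t^2·e^(-2·t) dt].
With ∫ t^2·e^(-2·t) dt = -(2·t^2 + 2·t + 1)·e^(-2·t)/4 + C, the region integral is ≈ 0.0229155 and the full one is 1/4.
This works out to P = 0.091662.

P ≈ 0.09166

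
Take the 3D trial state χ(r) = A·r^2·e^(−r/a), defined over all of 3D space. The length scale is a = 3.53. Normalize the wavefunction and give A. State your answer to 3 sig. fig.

Normalization requires ∫|χ|² 4πr² dr = 1, integrated from 0 to ∞.
In 3D with spherical symmetry the volume element is 4πr² dr.
Carrying out the integral gives A² · 45·π·a^7/2.
So A² = (45·π·a^7/2)^(−1).
Substituting a = 3.53 gives A² = 0.000002071, so A = 0.001439.

A ≈ 0.00144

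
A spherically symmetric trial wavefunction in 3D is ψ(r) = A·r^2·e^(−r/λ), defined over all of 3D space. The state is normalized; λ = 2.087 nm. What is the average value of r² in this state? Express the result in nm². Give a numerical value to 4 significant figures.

The expectation value is the |ψ|²-weighted average of r^2: ∫ r^2|ψ|² 4πr² dr.
Since the A² factors cancel between numerator and denominator, ⟨r²⟩ = 14·λ^2.
Putting λ = 2.087 gives 60.978.

⟨r^2⟩ ≈ 60.98 nm^2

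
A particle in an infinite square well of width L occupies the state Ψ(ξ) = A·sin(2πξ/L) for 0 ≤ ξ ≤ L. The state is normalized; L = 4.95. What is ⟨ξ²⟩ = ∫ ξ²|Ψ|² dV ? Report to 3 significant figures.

⟨ξ^2⟩ ≈ 7.86

By definition ⟨ξ²⟩ = ∫ ξ^2 |Ψ(ξ)|² dξ.
The ratio of the moment integral to the normalization integral gives ⟨ξ²⟩ = -L^2/(8·π^2) + L^2/3.
With L = 4.95, ⟨ξ^2⟩ = 7.857.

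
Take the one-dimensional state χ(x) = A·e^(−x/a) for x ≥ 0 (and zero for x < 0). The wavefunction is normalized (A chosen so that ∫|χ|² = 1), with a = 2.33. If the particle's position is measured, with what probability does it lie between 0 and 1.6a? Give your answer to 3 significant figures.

P ≈ 0.959

The probability is P = ∫ |χ|² dx over [0, 1.6a].
The normalization integral ∫|χ|²dx over the whole domain equals a/2·A², and A² cancels in the ratio.
In terms of u = x/a (A² and the length scale cancel between numerator and denominator), P = [∫_{0}^{1.6} e^(-2·u) du] / [∫_{0}^{∞} e^(-2·u) du].
Using ∫ e^(-2·u) du = -e^(-2·u)/2, the numerator is 1/2 - e^(-16/5)/2 and the denominator is 1/2.
Taking the ratio, P = 0.9592.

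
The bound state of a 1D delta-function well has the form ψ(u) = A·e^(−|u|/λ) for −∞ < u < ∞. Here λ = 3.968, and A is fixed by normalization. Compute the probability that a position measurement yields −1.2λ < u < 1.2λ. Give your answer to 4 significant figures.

The probability is P = ∫ |ψ|² du over [−1.2λ, 1.2λ].
Since A² = 1/(λ), this is the region integral divided by the full normalization integral.
By symmetry take twice the u ≥ 0 contribution in numerator and denominator; the 2's cancel. In terms of t = u/λ (A² and the length scale cancel between numerator and denominator), P = [∫_{0}^{1.2} e^(-2·t) dt] / [∫_{0}^{∞} e^(-2·t) dt].
Using ∫ e^(-2·t) dt = -e^(-2·t)/2, the numerator is 1/2 - e^(-12/5)/2 and the denominator is 1/2.
The result is P = 0.90928.

P ≈ 0.9093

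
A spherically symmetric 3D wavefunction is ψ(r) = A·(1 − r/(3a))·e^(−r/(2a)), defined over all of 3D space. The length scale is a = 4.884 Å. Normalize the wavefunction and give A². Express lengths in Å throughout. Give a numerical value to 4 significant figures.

Normalization requires ∫|ψ|² 4πr² dr = 1, integrated from 0 to ∞.
Recall ∫₀^∞ r^m e^(−r/β) dr = m!·β^(m+1), with ψ = A·(1 − r/(3a))·e^(−r/(2a)), the integral evaluates to A²·[8·π·a^3/3].
Plugging in a = 4.884 yields A = 0.032009.

A^2 ≈ 0.001025 Å^(-3)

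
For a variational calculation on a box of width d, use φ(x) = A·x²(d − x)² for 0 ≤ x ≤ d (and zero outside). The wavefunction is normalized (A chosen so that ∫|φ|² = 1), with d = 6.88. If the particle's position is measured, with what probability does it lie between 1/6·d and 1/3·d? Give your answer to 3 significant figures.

P ≈ 0.136

P = ∫_{1/6·d}^{1/3·d} |φ(x)|² dx.
Since A² = 1/(d^9/630), this is the region integral divided by the full normalization integral.
Substituting u = x/d, A² and the length scale cancel in the ratio: P = ∫_{1/6}^{1/3} u^4·(1 - u)^4 du / ∫_{0}^{1} u^4·(1 - u)^4 du.
Using ∫ u^4·(1 - u)^4 du = u^5·(70·u^4 - 315·u^3 + 540·u^2 - 420·u + 126)/630, the numerator is ≈ 0.00021571 and the denominator is 1/630.
Evaluating gives P = 0.1359.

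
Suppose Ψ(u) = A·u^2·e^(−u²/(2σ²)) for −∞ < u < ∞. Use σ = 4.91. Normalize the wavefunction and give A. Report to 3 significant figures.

Normalization requires ∫|Ψ|² du = 1, integrated from −∞ to ∞.
Differentiating ∫e^(−αu²) du = √(π/α) under α to get the higher moments, the integral (without the A² prefactor) comes out to 3·√(π)·σ^5/4.
Setting this equal to 1 gives A² = 1/(3·√(π)·σ^5/4).
Plugging in σ = 4.91 yields A = 0.01624.

A ≈ 0.0162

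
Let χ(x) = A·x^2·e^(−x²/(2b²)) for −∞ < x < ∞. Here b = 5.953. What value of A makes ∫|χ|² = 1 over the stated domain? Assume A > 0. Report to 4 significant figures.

The normalization condition is ∫|χ|² dx = 1 from −∞ to ∞.
Using the Gaussian integral ∫_{−∞}^{∞} e^(−αx²) dx = √(π/α), carrying out the integral gives A² · 3·√(π)·b^5/4.
So A² = (3·√(π)·b^5/4)^(−1).
Substituting b = 5.953 gives A² = 0.00010062, so A = 0.010031.

A ≈ 0.01003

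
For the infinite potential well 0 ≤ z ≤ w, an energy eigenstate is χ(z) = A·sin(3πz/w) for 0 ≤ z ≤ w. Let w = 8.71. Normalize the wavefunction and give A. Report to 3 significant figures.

Normalization requires ∫|χ|² dz = 1, integrated from 0 to w.
∫|χ|² dz = A²·(w/2).
With w = 8.71: A² = 0.2296 and A = 0.4792.

A ≈ 0.479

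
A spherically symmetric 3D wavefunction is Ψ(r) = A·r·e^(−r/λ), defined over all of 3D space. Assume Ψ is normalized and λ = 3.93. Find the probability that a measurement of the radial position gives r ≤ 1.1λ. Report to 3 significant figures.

Integrate the radial probability density 4πr²|Ψ|² over r ≤ 1.1λ.
The full normalization integral is A²·[3·π·λ^5] = 1, fixing A².
Let u = r/λ; then A², 4π and the length scale all cancel, so P = ∫_{0}^{1.1} u^4·e^(-2·u) du ÷ ∫_{0}^{∞} u^4·e^(-2·u) du.
Using ∫ u^4·e^(-2·u) du = -(u^4/2 + u^3 + 3·u^2/2 + 3·u/2 + 3/4)·e^(-2·u), the numerator is ≈ 0.054372 and the denominator is 3/4.
Taking the ratio yields P = 0.07250.

P ≈ 0.0725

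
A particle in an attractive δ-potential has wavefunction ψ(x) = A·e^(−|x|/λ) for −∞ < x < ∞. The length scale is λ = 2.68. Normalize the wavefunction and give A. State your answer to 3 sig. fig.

A ≈ 0.611

We need A² ∫|f|² dx = 1, taking the integral from −∞ to ∞.
The integral (without the A² prefactor) comes out to λ.
Hence A² = 1/[λ].
With λ = 2.68: A² = 0.3731 and A = 0.6108.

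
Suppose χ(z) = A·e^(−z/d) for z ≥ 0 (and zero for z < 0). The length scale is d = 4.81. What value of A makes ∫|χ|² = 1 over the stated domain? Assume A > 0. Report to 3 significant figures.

A ≈ 0.645

Require ∫ |χ|² dz = 1 over the whole domain.
∫|χ|² dz = A²·(d/2).
So A² = (d/2)^(−1).
Substituting d = 4.81 gives A² = 0.4158, so A = 0.6448.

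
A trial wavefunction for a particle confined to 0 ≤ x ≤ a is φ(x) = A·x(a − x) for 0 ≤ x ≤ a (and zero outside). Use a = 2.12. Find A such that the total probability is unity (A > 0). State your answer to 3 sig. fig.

A ≈ 0.837

The normalization condition is ∫|φ|² dx = 1 from 0 to a.
Expanding the polynomial and integrating term by term, carrying out the integral gives A² · a^5/30.
Plugging in a = 2.12 yields A = 0.8370.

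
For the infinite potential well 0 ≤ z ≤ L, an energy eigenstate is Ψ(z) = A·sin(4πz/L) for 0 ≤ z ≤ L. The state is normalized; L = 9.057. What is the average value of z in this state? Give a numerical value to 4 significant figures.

By definition ⟨z⟩ = ∫ z |Ψ(z)|² dz.
The ratio of the moment integral to the normalization integral gives ⟨z⟩ = L/2.
With L = 9.057, ⟨z⟩ = 4.5285.

⟨z⟩ ≈ 4.529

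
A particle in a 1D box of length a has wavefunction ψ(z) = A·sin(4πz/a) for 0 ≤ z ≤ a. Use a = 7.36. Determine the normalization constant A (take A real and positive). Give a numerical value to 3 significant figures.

Normalization requires ∫|ψ|² dz = 1, integrated from 0 to a.
Carrying out the integral gives A² · a/2.
Setting this equal to 1 gives A² = 1/(a/2).
Plugging in a = 7.36 yields A = 0.5213.

A ≈ 0.521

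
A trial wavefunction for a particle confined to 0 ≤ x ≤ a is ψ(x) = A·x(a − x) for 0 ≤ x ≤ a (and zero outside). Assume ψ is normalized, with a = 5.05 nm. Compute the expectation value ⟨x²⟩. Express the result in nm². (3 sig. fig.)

⟨x^2⟩ ≈ 7.29 nm^2

By definition ⟨x²⟩ = ∫ x^2 |ψ(x)|² dx.
Expanding the polynomial and integrating term by term, evaluating both integrals, ⟨x²⟩ = 2·a^2/7.
With a = 5.05, ⟨x^2⟩ = 7.286.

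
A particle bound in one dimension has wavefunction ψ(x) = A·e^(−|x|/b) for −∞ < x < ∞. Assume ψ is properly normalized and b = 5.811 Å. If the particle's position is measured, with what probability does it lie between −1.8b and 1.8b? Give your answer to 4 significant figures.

P = ∫_{−1.8b}^{1.8b} |ψ(x)|² dx.
Since A² = 1/(b), this is the region integral divided by the full normalization integral.
Both integrals are even about x = 0, so only the x ≥ 0 halves are needed (the factors of 2 cancel). Let u = x/b; then A² and the length scale cancel, so P = ∫_{0}^{1.8} e^(-2·u) du ÷ ∫_{0}^{∞} e^(-2·u) du.
With ∫ e^(-2·u) du = -e^(-2·u)/2 + C, the region integral is 1/2 - e^(-18/5)/2 and the full one is 1/2.
The result is P = 0.97268.

P ≈ 0.9727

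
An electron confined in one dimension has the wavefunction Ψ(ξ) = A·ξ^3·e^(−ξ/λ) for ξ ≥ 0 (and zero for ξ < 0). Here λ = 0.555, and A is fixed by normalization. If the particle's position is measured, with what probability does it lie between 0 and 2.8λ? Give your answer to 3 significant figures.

The probability is P = ∫ |Ψ|² dξ over [0, 2.8λ].
Since A² = 1/(45·λ^7/8), this is the region integral divided by the full normalization integral.
In terms of u = ξ/λ (A² and the length scale cancel between numerator and denominator), P = [∫_{0}^{2.8} u^6·e^(-2·u) du] / [∫_{0}^{∞} u^6·e^(-2·u) du].
An antiderivative of u^6·e^(-2·u) is -(4·u^6 + 12·u^5 + 30·u^4 + 60·u^3 + 90·u^2 + 90·u + 45)·e^(-2·u)/8; evaluating from 0 to 2.8 gives ≈ 1.8548, while the full integral is 45/8.
Taking the ratio, P = 0.3297.

P ≈ 0.330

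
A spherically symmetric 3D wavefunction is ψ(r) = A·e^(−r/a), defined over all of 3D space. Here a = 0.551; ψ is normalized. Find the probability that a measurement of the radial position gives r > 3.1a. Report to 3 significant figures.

P ≈ 0.0536

With dV = 4πr²dr, the probability is ∫|ψ|² dV over r > 3.1a.
A² is fixed by ∫₀^∞ 4πr²|ψ|² dr = 1, i.e. A² = (π·a^3)^(−1).
Let u = r/a; then A², 4π and the length scale all cancel, so P = ∫_{3.1}^{∞} u^2·e^(-2·u) du ÷ ∫_{0}^{∞} u^2·e^(-2·u) du.
With ∫ u^2·e^(-2·u) du = -(2·u^2 + 2·u + 1)·e^(-2·u)/4 + C, the region integral is 1321·e^(-31/5)/200 and the full one is 1/4.
This evaluates to P = 0.05362.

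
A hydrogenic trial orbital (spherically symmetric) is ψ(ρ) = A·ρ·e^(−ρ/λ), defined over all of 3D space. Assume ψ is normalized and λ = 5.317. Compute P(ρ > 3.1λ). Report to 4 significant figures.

P ≈ 0.2592

P = ∫ |ψ|² 4πρ² dρ over ρ > 3.1λ.
The full normalization integral is A²·[3·π·λ^5] = 1, fixing A².
In terms of u = ρ/λ (A², 4π and the length scale all cancel between numerator and denominator), P = [∫_{3.1}^{∞} u^4·e^(-2·u) du] / [∫_{0}^{∞} u^4·e^(-2·u) du].
Using ∫ u^4·e^(-2·u) du = -(u^4/2 + u^3 + 3·u^2/2 + 3·u/2 + 3/4)·e^(-2·u), the numerator is ≈ 0.194383 and the denominator is 3/4.
This evaluates to P = 0.25918.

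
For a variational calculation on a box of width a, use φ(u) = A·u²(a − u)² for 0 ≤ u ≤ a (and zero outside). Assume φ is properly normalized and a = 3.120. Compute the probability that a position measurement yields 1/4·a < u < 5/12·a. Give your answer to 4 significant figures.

P ≈ 0.2534

P = ∫_{1/4·a}^{5/12·a} |φ(u)|² du.
The normalization integral ∫|φ|²du over the whole domain equals a^9/630·A², and A² cancels in the ratio.
Let t = u/a; then A² and the length scale cancel, so P = ∫_{1/4}^{5/12} t^4·(1 - t)^4 dt ÷ ∫_{0}^{1} t^4·(1 - t)^4 dt.
With ∫ t^4·(1 - t)^4 dt = t^5·(70·t^4 - 315·t^3 + 540·t^2 - 420·t + 126)/630 + C, the region integral is ≈ 0.000402226 and the full one is 1/630.
Evaluating gives P = 0.25340.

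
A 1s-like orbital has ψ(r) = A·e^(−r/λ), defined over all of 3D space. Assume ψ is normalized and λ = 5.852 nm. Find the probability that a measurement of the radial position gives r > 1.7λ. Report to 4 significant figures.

P ≈ 0.3397

With dV = 4πr²dr, the probability is ∫|ψ|² dV over r > 1.7λ.
Normalization gives A² = 1/(π·λ^3).
In terms of u = r/λ (A², 4π and the length scale all cancel between numerator and denominator), P = [∫_{1.7}^{∞} u^2·e^(-2·u) du] / [∫_{0}^{∞} u^2·e^(-2·u) du].
With ∫ u^2·e^(-2·u) du = -(2·u^2 + 2·u + 1)·e^(-2·u)/4 + C, the region integral is 509·e^(-17/5)/200 and the full one is 1/4.
The region integral divided by the full integral gives P = 0.33974.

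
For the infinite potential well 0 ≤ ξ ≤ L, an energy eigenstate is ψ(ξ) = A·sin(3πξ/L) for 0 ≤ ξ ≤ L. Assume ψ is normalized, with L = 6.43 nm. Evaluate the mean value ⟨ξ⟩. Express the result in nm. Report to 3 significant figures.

⟨ξ⟩ ≈ 3.22 nm

By definition ⟨ξ⟩ = ∫ ξ |ψ(ξ)|² dξ.
Using sin²θ = (1 − cos 2θ)/2, since the A² factors cancel between numerator and denominator, ⟨ξ⟩ = L/2.
Putting L = 6.43 gives 3.215.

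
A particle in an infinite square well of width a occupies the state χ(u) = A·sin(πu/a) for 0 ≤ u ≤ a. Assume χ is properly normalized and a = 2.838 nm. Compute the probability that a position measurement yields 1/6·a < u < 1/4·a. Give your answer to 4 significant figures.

P ≈ 0.06201

P = ∫_{1/6·a}^{1/4·a} |χ(u)|² du.
Since A² = 1/(a/2), this is the region integral divided by the full normalization integral.
In terms of t = u/a (A² and the length scale cancel between numerator and denominator), P = [∫_{1/6}^{1/4} sin(π·t)^2 dt] / [∫_{0}^{1} sin(π·t)^2 dt].
With ∫ sin(π·t)^2 dt = t/2 - sin(2·π·t)/(4·π) + C, the region integral is -1/(4·π) + 1/24 + √(3)/(8·π) and the full one is 1/2.
Evaluating gives P = (-6 + π + 3·√(3))/(12·π).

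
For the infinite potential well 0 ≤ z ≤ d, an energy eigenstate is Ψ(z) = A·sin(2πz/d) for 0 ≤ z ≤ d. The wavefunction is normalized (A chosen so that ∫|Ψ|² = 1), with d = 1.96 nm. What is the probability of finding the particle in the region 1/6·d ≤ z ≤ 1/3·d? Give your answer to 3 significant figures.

P ≈ 0.304

|Ψ|² is the probability density, so P = ∫_{1/6·d}^{1/3·d} |Ψ|² dz.
The normalization integral ∫|Ψ|²dz over the whole domain equals d/2·A², and A² cancels in the ratio.
Substituting u = z/d, A² and the length scale cancel in the ratio: P = ∫_{1/6}^{1/3} sin(2·π·u)^2 du / ∫_{0}^{1} sin(2·π·u)^2 du.
With ∫ sin(2·π·u)^2 du = u/2 - sin(4·π·u)/(8·π) + C, the region integral is √(3)/(8·π) + 1/12 and the full one is 1/2.
The result is P = (√(3)/4 + π/6)/π.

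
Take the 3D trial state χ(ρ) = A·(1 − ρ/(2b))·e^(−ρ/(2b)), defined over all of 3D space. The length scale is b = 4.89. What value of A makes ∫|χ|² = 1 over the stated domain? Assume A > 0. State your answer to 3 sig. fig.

A ≈ 0.0184

We need A² ∫|f|² 4πρ² dρ = 1, taking the integral from 0 to ∞.
In 3D with spherical symmetry the volume element is 4πρ² dρ.
With ∫₀^∞ ρ^4 e^(−αρ) dρ = 4!/α^5, with χ = A·(1 − ρ/(2b))·e^(−ρ/(2b)), the integral evaluates to A²·[8·π·b^3].
Hence A² = 1/[8·π·b^3].
Substituting b = 4.89 gives A² = 0.0003403, so A = 0.01845.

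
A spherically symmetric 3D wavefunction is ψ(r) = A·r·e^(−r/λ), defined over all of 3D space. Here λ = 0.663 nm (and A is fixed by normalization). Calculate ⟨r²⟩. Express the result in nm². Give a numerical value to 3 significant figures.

⟨r^2⟩ ≈ 3.30 nm^2

By definition ⟨r²⟩ = ∫ r^2 |ψ(r)|² 4πr² dr.
Using ∫₀^∞ rⁿ e^(−αr) dr = n!/αⁿ⁺¹, evaluating both integrals, ⟨r²⟩ = 15·λ^2/2.
With λ = 0.663, ⟨r^2⟩ = 3.297.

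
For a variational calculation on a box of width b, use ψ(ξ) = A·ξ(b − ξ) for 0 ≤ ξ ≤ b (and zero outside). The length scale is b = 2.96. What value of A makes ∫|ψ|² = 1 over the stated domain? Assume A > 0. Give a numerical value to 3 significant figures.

A ≈ 0.363

Normalization requires ∫|ψ|² dξ = 1, integrated from 0 to b.
∫|ψ|² dξ = A²·(b^5/30).
Hence A² = 1/[b^5/30].
Plugging in b = 2.96 yields A = 0.3634.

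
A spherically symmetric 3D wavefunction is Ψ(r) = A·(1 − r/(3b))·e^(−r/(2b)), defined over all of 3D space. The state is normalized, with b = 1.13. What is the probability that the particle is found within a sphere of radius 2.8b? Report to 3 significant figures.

P ≈ 0.353

Integrate the radial probability density 4πr²|Ψ|² over r ≤ 2.8b.
The full normalization integral is A²·[8·π·b^3/3] = 1, fixing A².
Substituting u = r/b, A², 4π and the length scale all cancel in the ratio: P = ∫_{0}^{2.8} u^2·(1 - u/3)^2·e^(-u) du / ∫_{0}^{∞} u^2·(1 - u/3)^2·e^(-u) du.
Using ∫ u^2·(1 - u/3)^2·e^(-u) du = (-u^4 + 2·u^3 - 3·u^2 - 6·u - 6)·e^(-u)/9, the numerator is ≈ 0.23504 and the denominator is 2/3.
The region integral divided by the full integral gives P = 0.3526.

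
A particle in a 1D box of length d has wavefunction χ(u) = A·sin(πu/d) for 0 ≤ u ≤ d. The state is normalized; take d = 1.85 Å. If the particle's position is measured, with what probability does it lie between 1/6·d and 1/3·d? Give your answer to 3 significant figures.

P ≈ 0.167

P = ∫_{1/6·d}^{1/3·d} |χ(u)|² du.
The normalization integral ∫|χ|²du over the whole domain equals d/2·A², and A² cancels in the ratio.
Substituting t = u/d, A² and the length scale cancel in the ratio: P = ∫_{1/6}^{1/3} sin(π·t)^2 dt / ∫_{0}^{1} sin(π·t)^2 dt.
An antiderivative of sin(π·t)^2 is t/2 - sin(2·π·t)/(4·π); evaluating from 1/6 to 1/3 gives 1/12, while the full integral is 1/2.
The result is P = 1/6.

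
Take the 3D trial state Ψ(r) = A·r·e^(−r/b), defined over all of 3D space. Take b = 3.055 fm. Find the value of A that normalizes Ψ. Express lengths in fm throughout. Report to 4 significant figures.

Require ∫ |Ψ|² 4πr² dr = 1 over the whole domain.
(Spherical symmetry: dV = 4πr² dr.)
Recall ∫₀^∞ r^m e^(−r/β) dr = m!·β^(m+1), ∫|Ψ|² 4πr² dr = A²·(3·π·b^5).
So A² = (3·π·b^5)^(−1).
Plugging in b = 3.055 yields A = 0.019968.

A ≈ 0.01997 fm^(-5/2)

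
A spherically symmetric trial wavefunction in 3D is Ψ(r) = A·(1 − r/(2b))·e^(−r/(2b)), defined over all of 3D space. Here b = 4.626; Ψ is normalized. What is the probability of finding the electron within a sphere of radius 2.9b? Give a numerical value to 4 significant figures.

P ≈ 0.06758

With dV = 4πr²dr, the probability is ∫|Ψ|² dV over r ≤ 2.9b.
The full normalization integral is A²·[8·π·b^3] = 1, fixing A².
Substituting u = r/b, A², 4π and the length scale all cancel in the ratio: P = ∫_{0}^{2.9} u^2·(1 - u/2)^2·e^(-u) du / ∫_{0}^{∞} u^2·(1 - u/2)^2·e^(-u) du.
With ∫ u^2·(1 - u/2)^2·e^(-u) du = -(u^4/4 + u^2 + 2·u + 2)·e^(-u) + C, the region integral is ≈ 0.135152 and the full one is 2.
The region integral divided by the full integral gives P = 0.067576.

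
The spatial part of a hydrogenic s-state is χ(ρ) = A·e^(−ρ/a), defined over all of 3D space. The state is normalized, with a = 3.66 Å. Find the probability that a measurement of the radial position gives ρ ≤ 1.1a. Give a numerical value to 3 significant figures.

Integrate the radial probability density 4πρ²|χ|² over ρ ≤ 1.1a.
The full normalization integral is A²·[π·a^3] = 1, fixing A².
Let u = ρ/a; then A², 4π and the length scale all cancel, so P = ∫_{0}^{1.1} u^2·e^(-2·u) du ÷ ∫_{0}^{∞} u^2·e^(-2·u) du.
An antiderivative of u^2·e^(-2·u) is -(2·u^2 + 2·u + 1)·e^(-2·u)/4; evaluating from 0 to 1.1 gives 1/4 - 281·e^(-11/5)/200, while the full integral is 1/4.
Taking the ratio yields P = 0.3773.

P ≈ 0.377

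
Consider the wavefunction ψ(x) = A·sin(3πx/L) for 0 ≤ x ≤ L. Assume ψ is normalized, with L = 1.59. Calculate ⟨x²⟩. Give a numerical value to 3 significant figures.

⟨x²⟩ = ∫ x^2 |ψ|² dx over the full domain.
With ∫₀^L sin²(nπx/L) dx = L/2, since the A² factors cancel between numerator and denominator, ⟨x²⟩ = -L^2/(18·π^2) + L^2/3.
With L = 1.59, ⟨x^2⟩ = 0.8285.

⟨x^2⟩ ≈ 0.828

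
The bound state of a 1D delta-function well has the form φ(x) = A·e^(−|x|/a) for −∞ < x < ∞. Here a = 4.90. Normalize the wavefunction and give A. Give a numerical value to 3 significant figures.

A ≈ 0.452

Require ∫ |φ|² dx = 1 over the whole domain.
Carrying out the integral gives A² · a.
With a = 4.90: A² = 0.2041 and A = 0.4518.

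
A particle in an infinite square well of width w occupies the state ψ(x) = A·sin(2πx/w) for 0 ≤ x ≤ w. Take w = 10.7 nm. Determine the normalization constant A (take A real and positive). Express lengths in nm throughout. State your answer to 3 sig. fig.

The normalization condition is ∫|ψ|² dx = 1 from 0 to w.
Carrying out the integral gives A² · w/2.
Plugging in w = 10.7 yields A = 0.4323.

A ≈ 0.432 nm^(-1/2)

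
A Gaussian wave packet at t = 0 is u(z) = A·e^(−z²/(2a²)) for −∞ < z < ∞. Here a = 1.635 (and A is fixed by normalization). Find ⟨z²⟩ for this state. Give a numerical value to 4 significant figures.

⟨z^2⟩ ≈ 1.337

⟨z²⟩ = ∫ z^2 |u|² dz over the full domain.
Using the Gaussian integral ∫_{−∞}^{∞} e^(−αz²) dz = √(π/α), evaluating both integrals, ⟨z²⟩ = a^2/2.
With a = 1.635, ⟨z^2⟩ = 1.3366.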